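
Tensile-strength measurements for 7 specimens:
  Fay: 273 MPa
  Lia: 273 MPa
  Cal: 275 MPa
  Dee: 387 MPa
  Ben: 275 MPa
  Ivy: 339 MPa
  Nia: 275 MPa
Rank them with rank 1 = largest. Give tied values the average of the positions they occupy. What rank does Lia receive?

6.5

Sorted (descending): 387, 339, 275, 275, 275, 273, 273
The 3 values of 275 occupy positions 3–5 → average rank 4.
The 2 values of 273 occupy positions 6–7 → average rank (6+7)/2 = 6.5.
Lia has value 273 MPa → rank 6.5.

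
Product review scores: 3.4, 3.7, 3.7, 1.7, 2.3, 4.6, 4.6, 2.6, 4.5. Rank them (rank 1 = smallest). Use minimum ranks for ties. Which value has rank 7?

Sorted (ascending): 1.7, 2.3, 2.6, 3.4, 3.7, 3.7, 4.5, 4.6, 4.6
The 2 values of 3.7 occupy positions 5–6 → each gets rank 5.
The 2 values of 4.6 occupy positions 8–9 → each gets rank 8.
Rank 7 → value 4.5.

4.5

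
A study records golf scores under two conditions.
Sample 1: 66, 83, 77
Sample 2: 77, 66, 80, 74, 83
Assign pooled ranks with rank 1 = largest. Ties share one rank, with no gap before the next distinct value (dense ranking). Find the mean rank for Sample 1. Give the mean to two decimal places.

Sorted (descending): 83, 83, 80, 77, 77, 74, 66, 66
The 2 values of 83 share dense rank 1.
The 2 values of 77 share dense rank 3.
The 2 values of 66 share dense rank 5.
Remaining distinct values take the next consecutive integers.
Sample 1 values → pooled ranks: 66→5, 83→1, 77→3
Mean rank = (5 + 1 + 3) / 3 = 3.00

3.00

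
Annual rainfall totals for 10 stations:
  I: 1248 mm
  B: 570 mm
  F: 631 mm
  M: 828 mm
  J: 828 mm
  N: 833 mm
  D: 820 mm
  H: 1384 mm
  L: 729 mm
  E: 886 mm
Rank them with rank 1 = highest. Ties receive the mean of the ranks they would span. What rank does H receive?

Sorted (descending): 1384, 1248, 886, 833, 828, 828, 820, 729, 631, 570
The 2 values of 828 occupy positions 5–6 → average rank (5+6)/2 = 5.5.
H has value 1384 mm → rank 1.

1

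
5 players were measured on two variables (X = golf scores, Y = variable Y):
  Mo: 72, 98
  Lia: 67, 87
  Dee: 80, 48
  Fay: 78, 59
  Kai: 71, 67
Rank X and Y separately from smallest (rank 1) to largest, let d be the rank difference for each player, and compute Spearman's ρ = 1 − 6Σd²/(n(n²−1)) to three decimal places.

Ranks of variable 1: 3, 1, 5, 4, 2
Ranks of variable 2: 5, 4, 1, 2, 3
d = r₁ − r₂: -2, -3, 4, 2, -1
d²: 4, 9, 16, 4, 1; Σd² = 34
ρ = 1 − 6·34/(5·24) = 1 − 204/120 = -0.700

-0.700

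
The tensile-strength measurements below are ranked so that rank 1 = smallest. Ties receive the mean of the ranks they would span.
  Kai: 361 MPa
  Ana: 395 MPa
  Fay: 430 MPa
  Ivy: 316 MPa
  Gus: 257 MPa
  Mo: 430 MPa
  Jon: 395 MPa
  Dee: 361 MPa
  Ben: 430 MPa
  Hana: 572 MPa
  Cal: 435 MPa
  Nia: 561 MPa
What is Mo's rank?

Sorted (ascending): 257, 316, 361, 361, 395, 395, 430, 430, 430, 435, 561, 572
The 2 values of 361 occupy positions 3–4 → average rank (3+4)/2 = 3.5.
The 2 values of 395 occupy positions 5–6 → average rank (5+6)/2 = 5.5.
The 3 values of 430 occupy positions 7–9 → average rank 8.
Mo has value 430 MPa → rank 8.

8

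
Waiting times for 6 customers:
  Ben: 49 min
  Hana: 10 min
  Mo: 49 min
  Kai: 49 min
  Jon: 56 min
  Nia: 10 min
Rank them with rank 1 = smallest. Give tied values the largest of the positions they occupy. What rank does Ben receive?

5

Sorted (ascending): 10, 10, 49, 49, 49, 56
The 2 values of 10 occupy positions 1–2 → each gets rank 2.
The 3 values of 49 occupy positions 3–5 → each gets rank 5.
Ben has value 49 min → rank 5.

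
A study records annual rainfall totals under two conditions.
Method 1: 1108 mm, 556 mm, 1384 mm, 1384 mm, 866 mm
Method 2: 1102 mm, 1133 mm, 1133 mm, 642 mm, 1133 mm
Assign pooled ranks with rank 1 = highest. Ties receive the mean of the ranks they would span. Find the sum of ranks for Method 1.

27

Sorted (descending): 1384, 1384, 1133, 1133, 1133, 1108, 1102, 866, 642, 556
The 2 values of 1384 occupy positions 1–2 → average rank (1+2)/2 = 1.5.
The 3 values of 1133 occupy positions 3–5 → average rank 4.
Method 1 values → pooled ranks: 1108→6, 556→10, 1384→1.5, 1384→1.5, 866→8
Rank sum = 6 + 10 + 1.5 + 1.5 + 8 = 27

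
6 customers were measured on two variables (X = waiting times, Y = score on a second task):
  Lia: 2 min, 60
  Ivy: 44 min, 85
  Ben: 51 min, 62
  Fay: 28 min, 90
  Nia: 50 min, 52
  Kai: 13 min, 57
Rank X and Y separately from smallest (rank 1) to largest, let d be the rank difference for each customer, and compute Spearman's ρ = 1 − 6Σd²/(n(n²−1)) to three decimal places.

Ranks of variable 1: 1, 4, 6, 3, 5, 2
Ranks of variable 2: 3, 5, 4, 6, 1, 2
d = r₁ − r₂: -2, -1, 2, -3, 4, 0
d²: 4, 1, 4, 9, 16, 0; Σd² = 34
ρ = 1 − 6·34/(6·35) = 1 − 204/210 = 0.029

0.029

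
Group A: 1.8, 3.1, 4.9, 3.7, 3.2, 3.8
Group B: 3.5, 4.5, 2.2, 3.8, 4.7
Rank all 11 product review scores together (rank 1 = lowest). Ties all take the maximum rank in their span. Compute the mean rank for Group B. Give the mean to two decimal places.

6.80

Sorted (ascending): 1.8, 2.2, 3.1, 3.2, 3.5, 3.7, 3.8, 3.8, 4.5, 4.7, 4.9
The 2 values of 3.8 occupy positions 7–8 → each gets rank 8.
Group B values → pooled ranks: 3.5→5, 4.5→9, 2.2→2, 3.8→8, 4.7→10
Mean rank = (5 + 9 + 2 + 8 + 10) / 5 = 6.80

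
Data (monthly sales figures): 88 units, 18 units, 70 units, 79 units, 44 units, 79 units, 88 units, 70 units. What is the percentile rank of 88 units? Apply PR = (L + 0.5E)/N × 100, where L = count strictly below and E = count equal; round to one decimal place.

87.5

N = 8.
Strictly below 88: 6. Equal to 88: 2.
PR = (6 + 0.5·2)/8 × 100 = 87.5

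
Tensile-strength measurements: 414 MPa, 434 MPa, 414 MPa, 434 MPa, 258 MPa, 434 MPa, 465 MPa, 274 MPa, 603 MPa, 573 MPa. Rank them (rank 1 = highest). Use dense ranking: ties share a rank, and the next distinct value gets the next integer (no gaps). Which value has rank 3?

Sorted (descending): 603, 573, 465, 434, 434, 434, 414, 414, 274, 258
The 3 values of 434 share dense rank 4.
The 2 values of 414 share dense rank 5.
Remaining distinct values take the next consecutive integers.
Rank 3 → value 465.

465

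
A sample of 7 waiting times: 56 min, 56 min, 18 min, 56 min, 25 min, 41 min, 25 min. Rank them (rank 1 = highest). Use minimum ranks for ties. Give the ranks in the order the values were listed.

1, 1, 7, 1, 5, 4, 5

Sorted (descending): 56, 56, 56, 41, 25, 25, 18
The 3 values of 56 occupy positions 1–3 → each gets rank 1.
The 2 values of 25 occupy positions 5–6 → each gets rank 5.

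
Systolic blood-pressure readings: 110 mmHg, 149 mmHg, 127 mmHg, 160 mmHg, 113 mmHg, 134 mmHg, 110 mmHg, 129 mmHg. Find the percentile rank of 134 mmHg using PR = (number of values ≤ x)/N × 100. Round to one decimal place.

N = 8.
Strictly below 134: 5. Equal to 134: 1.
PR = 6/8 × 100 = 75.0

75.0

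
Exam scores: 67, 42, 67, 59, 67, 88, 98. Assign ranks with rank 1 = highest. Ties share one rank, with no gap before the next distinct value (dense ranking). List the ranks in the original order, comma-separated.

3, 5, 3, 4, 3, 2, 1

Sorted (descending): 98, 88, 67, 67, 67, 59, 42
The 3 values of 67 share dense rank 3.
Remaining distinct values take the next consecutive integers.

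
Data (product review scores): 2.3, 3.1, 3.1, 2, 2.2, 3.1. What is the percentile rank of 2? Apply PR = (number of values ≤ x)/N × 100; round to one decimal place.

N = 6.
Strictly below 2: 0. Equal to 2: 1.
PR = 1/6 × 100 = 16.7

16.7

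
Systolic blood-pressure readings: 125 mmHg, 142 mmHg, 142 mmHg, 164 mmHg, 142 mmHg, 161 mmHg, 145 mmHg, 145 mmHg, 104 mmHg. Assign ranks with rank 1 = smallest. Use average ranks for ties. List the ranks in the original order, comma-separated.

2, 4, 4, 9, 4, 8, 6.5, 6.5, 1

Sorted (ascending): 104, 125, 142, 142, 142, 145, 145, 161, 164
The 3 values of 142 occupy positions 3–5 → average rank 4.
The 2 values of 145 occupy positions 6–7 → average rank (6+7)/2 = 6.5.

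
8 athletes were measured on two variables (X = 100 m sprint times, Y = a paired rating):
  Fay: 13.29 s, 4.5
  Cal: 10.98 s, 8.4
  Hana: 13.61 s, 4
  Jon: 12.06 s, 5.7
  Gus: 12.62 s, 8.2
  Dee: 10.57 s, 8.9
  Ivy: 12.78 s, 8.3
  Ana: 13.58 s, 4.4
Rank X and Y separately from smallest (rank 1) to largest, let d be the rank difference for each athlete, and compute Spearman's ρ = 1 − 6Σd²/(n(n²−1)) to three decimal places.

-0.905

Ranks of variable 1: 6, 2, 8, 3, 4, 1, 5, 7
Ranks of variable 2: 3, 7, 1, 4, 5, 8, 6, 2
d = r₁ − r₂: 3, -5, 7, -1, -1, -7, -1, 5
d²: 9, 25, 49, 1, 1, 49, 1, 25; Σd² = 160
ρ = 1 − 6·160/(8·63) = 1 − 960/504 = -0.905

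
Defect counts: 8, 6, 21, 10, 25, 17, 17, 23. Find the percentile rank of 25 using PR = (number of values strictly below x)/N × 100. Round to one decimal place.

N = 8.
Strictly below 25: 7. Equal to 25: 1.
PR = 7/8 × 100 = 87.5

87.5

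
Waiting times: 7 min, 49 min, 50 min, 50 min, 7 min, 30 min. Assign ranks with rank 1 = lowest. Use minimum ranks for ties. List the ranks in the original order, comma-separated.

Sorted (ascending): 7, 7, 30, 49, 50, 50
The 2 values of 7 occupy positions 1–2 → each gets rank 1.
The 2 values of 50 occupy positions 5–6 → each gets rank 5.

1, 4, 5, 5, 1, 3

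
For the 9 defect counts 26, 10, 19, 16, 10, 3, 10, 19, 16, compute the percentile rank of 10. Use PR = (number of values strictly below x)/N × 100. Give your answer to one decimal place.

11.1

N = 9.
Strictly below 10: 1. Equal to 10: 3.
PR = 1/9 × 100 = 11.1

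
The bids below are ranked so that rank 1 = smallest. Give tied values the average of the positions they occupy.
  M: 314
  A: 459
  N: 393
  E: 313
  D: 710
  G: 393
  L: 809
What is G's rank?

Sorted (ascending): 313, 314, 393, 393, 459, 710, 809
The 2 values of 393 occupy positions 3–4 → average rank (3+4)/2 = 3.5.
G has value 393 → rank 3.5.

3.5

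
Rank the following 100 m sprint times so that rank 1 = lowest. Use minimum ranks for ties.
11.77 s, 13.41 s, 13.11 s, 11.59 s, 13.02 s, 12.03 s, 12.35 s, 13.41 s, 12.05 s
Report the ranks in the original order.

2, 8, 7, 1, 6, 3, 5, 8, 4

Sorted (ascending): 11.59, 11.77, 12.03, 12.05, 12.35, 13.02, 13.11, 13.41, 13.41
The 2 values of 13.41 occupy positions 8–9 → each gets rank 8.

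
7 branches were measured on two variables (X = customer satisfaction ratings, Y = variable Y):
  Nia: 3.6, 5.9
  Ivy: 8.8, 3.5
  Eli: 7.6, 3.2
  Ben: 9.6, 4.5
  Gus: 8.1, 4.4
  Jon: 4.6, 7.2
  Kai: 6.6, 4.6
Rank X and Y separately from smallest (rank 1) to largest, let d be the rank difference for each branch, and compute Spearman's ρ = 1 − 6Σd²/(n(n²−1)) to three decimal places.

-0.643

Ranks of variable 1: 1, 6, 4, 7, 5, 2, 3
Ranks of variable 2: 6, 2, 1, 4, 3, 7, 5
d = r₁ − r₂: -5, 4, 3, 3, 2, -5, -2
d²: 25, 16, 9, 9, 4, 25, 4; Σd² = 92
ρ = 1 − 6·92/(7·48) = 1 − 552/336 = -0.643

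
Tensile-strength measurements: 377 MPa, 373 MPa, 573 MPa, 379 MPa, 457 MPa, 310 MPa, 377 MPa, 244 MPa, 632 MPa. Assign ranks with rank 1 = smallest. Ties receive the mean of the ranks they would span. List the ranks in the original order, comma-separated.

4.5, 3, 8, 6, 7, 2, 4.5, 1, 9

Sorted (ascending): 244, 310, 373, 377, 377, 379, 457, 573, 632
The 2 values of 377 occupy positions 4–5 → average rank (4+5)/2 = 4.5.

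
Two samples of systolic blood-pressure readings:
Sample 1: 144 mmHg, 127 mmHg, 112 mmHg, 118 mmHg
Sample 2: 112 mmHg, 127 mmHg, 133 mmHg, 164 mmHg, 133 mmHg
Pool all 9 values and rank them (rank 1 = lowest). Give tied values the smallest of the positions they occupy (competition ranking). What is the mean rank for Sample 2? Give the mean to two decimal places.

Sorted (ascending): 112, 112, 118, 127, 127, 133, 133, 144, 164
The 2 values of 112 occupy positions 1–2 → each gets rank 1.
The 2 values of 127 occupy positions 4–5 → each gets rank 4.
The 2 values of 133 occupy positions 6–7 → each gets rank 6.
Sample 2 values → pooled ranks: 112→1, 127→4, 133→6, 164→9, 133→6
Mean rank = (1 + 4 + 6 + 9 + 6) / 5 = 5.20

5.20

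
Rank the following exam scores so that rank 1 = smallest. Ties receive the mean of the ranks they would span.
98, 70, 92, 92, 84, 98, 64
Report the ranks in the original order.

Sorted (ascending): 64, 70, 84, 92, 92, 98, 98
The 2 values of 92 occupy positions 4–5 → average rank (4+5)/2 = 4.5.
The 2 values of 98 occupy positions 6–7 → average rank (6+7)/2 = 6.5.

6.5, 2, 4.5, 4.5, 3, 6.5, 1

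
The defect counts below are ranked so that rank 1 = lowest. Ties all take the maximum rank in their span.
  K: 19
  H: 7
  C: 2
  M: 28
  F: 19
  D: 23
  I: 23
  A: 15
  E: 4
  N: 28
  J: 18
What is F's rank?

7

Sorted (ascending): 2, 4, 7, 15, 18, 19, 19, 23, 23, 28, 28
The 2 values of 19 occupy positions 6–7 → each gets rank 7.
The 2 values of 23 occupy positions 8–9 → each gets rank 9.
The 2 values of 28 occupy positions 10–11 → each gets rank 11.
F has value 19 → rank 7.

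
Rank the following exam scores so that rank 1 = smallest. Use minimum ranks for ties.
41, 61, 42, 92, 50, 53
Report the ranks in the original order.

1, 5, 2, 6, 3, 4

Sorted (ascending): 41, 42, 50, 53, 61, 92
No ties — each value takes its position as its rank.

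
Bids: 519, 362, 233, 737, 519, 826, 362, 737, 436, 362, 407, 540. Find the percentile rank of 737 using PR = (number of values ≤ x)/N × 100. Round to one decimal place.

91.7

N = 12.
Strictly below 737: 9. Equal to 737: 2.
PR = 11/12 × 100 = 91.7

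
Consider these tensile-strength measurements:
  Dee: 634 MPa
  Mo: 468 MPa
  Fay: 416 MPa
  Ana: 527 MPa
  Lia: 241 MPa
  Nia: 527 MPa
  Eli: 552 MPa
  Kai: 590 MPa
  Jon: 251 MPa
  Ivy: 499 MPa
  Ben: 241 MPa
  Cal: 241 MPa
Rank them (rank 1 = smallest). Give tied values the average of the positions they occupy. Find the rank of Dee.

Sorted (ascending): 241, 241, 241, 251, 416, 468, 499, 527, 527, 552, 590, 634
The 3 values of 241 occupy positions 1–3 → average rank 2.
The 2 values of 527 occupy positions 8–9 → average rank (8+9)/2 = 8.5.
Dee has value 634 MPa → rank 12.

12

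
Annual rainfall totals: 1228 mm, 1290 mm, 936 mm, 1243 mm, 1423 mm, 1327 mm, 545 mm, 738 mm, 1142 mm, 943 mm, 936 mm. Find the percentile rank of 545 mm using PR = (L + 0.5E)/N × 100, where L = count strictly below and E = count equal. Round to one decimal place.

4.5

N = 11.
Strictly below 545: 0. Equal to 545: 1.
PR = (0 + 0.5·1)/11 × 100 = 4.5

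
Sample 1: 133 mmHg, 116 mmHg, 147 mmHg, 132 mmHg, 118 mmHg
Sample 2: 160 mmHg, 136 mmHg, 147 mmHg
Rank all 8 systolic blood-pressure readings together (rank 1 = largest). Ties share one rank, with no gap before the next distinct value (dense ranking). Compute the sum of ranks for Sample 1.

24

Sorted (descending): 160, 147, 147, 136, 133, 132, 118, 116
The 2 values of 147 share dense rank 2.
Remaining distinct values take the next consecutive integers.
Sample 1 values → pooled ranks: 133→4, 116→7, 147→2, 132→5, 118→6
Rank sum = 4 + 7 + 2 + 5 + 6 = 24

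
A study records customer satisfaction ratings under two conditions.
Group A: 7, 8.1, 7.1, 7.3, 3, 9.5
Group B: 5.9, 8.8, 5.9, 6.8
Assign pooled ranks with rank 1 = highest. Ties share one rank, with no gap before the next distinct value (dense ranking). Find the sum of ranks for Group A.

Sorted (descending): 9.5, 8.8, 8.1, 7.3, 7.1, 7, 6.8, 5.9, 5.9, 3
The 2 values of 5.9 share dense rank 8.
Remaining distinct values take the next consecutive integers.
Group A values → pooled ranks: 7→6, 8.1→3, 7.1→5, 7.3→4, 3→9, 9.5→1
Rank sum = 6 + 3 + 5 + 4 + 9 + 1 = 28

28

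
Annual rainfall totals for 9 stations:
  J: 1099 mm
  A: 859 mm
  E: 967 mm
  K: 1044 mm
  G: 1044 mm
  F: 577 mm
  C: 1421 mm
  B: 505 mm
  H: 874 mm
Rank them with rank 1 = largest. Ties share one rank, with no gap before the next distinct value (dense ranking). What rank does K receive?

Sorted (descending): 1421, 1099, 1044, 1044, 967, 874, 859, 577, 505
The 2 values of 1044 share dense rank 3.
Remaining distinct values take the next consecutive integers.
K has value 1044 mm → rank 3.

3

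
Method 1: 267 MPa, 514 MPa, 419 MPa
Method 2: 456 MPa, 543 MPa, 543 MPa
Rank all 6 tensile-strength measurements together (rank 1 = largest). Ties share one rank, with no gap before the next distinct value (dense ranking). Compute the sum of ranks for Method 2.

5

Sorted (descending): 543, 543, 514, 456, 419, 267
The 2 values of 543 share dense rank 1.
Remaining distinct values take the next consecutive integers.
Method 2 values → pooled ranks: 456→3, 543→1, 543→1
Rank sum = 3 + 1 + 1 = 5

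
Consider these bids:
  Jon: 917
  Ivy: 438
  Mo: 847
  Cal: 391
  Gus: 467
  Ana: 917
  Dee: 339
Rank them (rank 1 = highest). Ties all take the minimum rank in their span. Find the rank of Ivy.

Sorted (descending): 917, 917, 847, 467, 438, 391, 339
The 2 values of 917 occupy positions 1–2 → each gets rank 1.
Ivy has value 438 → rank 5.

5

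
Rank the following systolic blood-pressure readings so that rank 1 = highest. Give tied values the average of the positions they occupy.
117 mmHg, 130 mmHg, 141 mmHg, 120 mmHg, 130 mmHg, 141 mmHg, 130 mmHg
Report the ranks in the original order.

Sorted (descending): 141, 141, 130, 130, 130, 120, 117
The 2 values of 141 occupy positions 1–2 → average rank (1+2)/2 = 1.5.
The 3 values of 130 occupy positions 3–5 → average rank 4.

7, 4, 1.5, 6, 4, 1.5, 4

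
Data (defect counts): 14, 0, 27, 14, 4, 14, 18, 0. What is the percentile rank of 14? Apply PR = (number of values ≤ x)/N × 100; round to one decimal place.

75.0

N = 8.
Strictly below 14: 3. Equal to 14: 3.
PR = 6/8 × 100 = 75.0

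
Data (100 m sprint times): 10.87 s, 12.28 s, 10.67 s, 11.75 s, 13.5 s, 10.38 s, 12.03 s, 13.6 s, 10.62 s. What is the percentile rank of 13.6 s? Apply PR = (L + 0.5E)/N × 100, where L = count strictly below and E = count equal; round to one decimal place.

94.4

N = 9.
Strictly below 13.6: 8. Equal to 13.6: 1.
PR = (8 + 0.5·1)/9 × 100 = 94.4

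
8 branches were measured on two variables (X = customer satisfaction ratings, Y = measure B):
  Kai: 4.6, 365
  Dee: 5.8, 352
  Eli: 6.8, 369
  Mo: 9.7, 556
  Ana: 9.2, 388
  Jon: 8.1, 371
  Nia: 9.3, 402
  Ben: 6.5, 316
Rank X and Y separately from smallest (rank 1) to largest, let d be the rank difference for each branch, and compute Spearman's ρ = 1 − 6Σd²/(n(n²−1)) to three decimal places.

0.905

Ranks of variable 1: 1, 2, 4, 8, 6, 5, 7, 3
Ranks of variable 2: 3, 2, 4, 8, 6, 5, 7, 1
d = r₁ − r₂: -2, 0, 0, 0, 0, 0, 0, 2
d²: 4, 0, 0, 0, 0, 0, 0, 4; Σd² = 8
ρ = 1 − 6·8/(8·63) = 1 − 48/504 = 0.905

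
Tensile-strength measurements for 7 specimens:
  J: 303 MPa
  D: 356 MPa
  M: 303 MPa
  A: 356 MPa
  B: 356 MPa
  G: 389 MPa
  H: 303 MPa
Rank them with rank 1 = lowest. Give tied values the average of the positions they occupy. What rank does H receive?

2

Sorted (ascending): 303, 303, 303, 356, 356, 356, 389
The 3 values of 303 occupy positions 1–3 → average rank 2.
The 3 values of 356 occupy positions 4–6 → average rank 5.
H has value 303 MPa → rank 2.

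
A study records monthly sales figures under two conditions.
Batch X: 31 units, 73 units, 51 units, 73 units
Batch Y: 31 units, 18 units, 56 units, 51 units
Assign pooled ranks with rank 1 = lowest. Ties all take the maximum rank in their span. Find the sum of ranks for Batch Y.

Sorted (ascending): 18, 31, 31, 51, 51, 56, 73, 73
The 2 values of 31 occupy positions 2–3 → each gets rank 3.
The 2 values of 51 occupy positions 4–5 → each gets rank 5.
The 2 values of 73 occupy positions 7–8 → each gets rank 8.
Batch Y values → pooled ranks: 31→3, 18→1, 56→6, 51→5
Rank sum = 3 + 1 + 6 + 5 = 15

15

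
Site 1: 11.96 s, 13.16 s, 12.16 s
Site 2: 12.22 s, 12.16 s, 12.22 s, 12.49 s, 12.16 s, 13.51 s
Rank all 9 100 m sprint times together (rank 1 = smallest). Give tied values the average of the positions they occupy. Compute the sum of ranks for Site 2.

Sorted (ascending): 11.96, 12.16, 12.16, 12.16, 12.22, 12.22, 12.49, 13.16, 13.51
The 3 values of 12.16 occupy positions 2–4 → average rank 3.
The 2 values of 12.22 occupy positions 5–6 → average rank (5+6)/2 = 5.5.
Site 2 values → pooled ranks: 12.22→5.5, 12.16→3, 12.22→5.5, 12.49→7, 12.16→3, 13.51→9
Rank sum = 5.5 + 3 + 5.5 + 7 + 3 + 9 = 33

33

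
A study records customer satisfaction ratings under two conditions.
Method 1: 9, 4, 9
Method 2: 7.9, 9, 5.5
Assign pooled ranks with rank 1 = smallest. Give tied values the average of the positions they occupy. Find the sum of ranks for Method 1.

11

Sorted (ascending): 4, 5.5, 7.9, 9, 9, 9
The 3 values of 9 occupy positions 4–6 → average rank 5.
Method 1 values → pooled ranks: 9→5, 4→1, 9→5
Rank sum = 5 + 1 + 5 = 11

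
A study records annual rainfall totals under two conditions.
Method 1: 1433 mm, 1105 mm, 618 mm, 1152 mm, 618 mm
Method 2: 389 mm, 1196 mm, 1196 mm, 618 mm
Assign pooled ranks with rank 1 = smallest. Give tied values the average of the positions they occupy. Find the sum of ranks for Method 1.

Sorted (ascending): 389, 618, 618, 618, 1105, 1152, 1196, 1196, 1433
The 3 values of 618 occupy positions 2–4 → average rank 3.
The 2 values of 1196 occupy positions 7–8 → average rank (7+8)/2 = 7.5.
Method 1 values → pooled ranks: 1433→9, 1105→5, 618→3, 1152→6, 618→3
Rank sum = 9 + 5 + 3 + 6 + 3 = 26

26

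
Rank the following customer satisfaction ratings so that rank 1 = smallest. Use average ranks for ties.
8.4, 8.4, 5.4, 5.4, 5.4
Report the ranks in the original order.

Sorted (ascending): 5.4, 5.4, 5.4, 8.4, 8.4
The 3 values of 5.4 occupy positions 1–3 → average rank 2.
The 2 values of 8.4 occupy positions 4–5 → average rank (4+5)/2 = 4.5.

4.5, 4.5, 2, 2, 2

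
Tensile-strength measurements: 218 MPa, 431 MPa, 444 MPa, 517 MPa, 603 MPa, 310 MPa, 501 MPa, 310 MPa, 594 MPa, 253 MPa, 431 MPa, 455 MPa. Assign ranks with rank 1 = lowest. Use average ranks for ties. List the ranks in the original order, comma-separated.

Sorted (ascending): 218, 253, 310, 310, 431, 431, 444, 455, 501, 517, 594, 603
The 2 values of 310 occupy positions 3–4 → average rank (3+4)/2 = 3.5.
The 2 values of 431 occupy positions 5–6 → average rank (5+6)/2 = 5.5.

1, 5.5, 7, 10, 12, 3.5, 9, 3.5, 11, 2, 5.5, 8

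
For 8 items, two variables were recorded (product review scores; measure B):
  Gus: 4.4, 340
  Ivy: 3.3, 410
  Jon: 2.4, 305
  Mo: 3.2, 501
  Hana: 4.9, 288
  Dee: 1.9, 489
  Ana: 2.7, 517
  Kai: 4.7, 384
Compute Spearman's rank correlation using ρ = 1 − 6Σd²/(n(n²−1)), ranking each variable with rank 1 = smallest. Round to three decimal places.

-0.500

Ranks of variable 1: 6, 5, 2, 4, 8, 1, 3, 7
Ranks of variable 2: 3, 5, 2, 7, 1, 6, 8, 4
d = r₁ − r₂: 3, 0, 0, -3, 7, -5, -5, 3
d²: 9, 0, 0, 9, 49, 25, 25, 9; Σd² = 126
ρ = 1 − 6·126/(8·63) = 1 − 756/504 = -0.500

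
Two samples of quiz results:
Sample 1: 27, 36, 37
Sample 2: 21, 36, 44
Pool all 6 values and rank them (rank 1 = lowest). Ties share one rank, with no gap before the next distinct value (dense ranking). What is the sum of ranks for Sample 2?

9

Sorted (ascending): 21, 27, 36, 36, 37, 44
The 2 values of 36 share dense rank 3.
Remaining distinct values take the next consecutive integers.
Sample 2 values → pooled ranks: 21→1, 36→3, 44→5
Rank sum = 1 + 3 + 5 = 9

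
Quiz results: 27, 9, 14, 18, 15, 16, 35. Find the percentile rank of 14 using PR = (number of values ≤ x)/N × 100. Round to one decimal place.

N = 7.
Strictly below 14: 1. Equal to 14: 1.
PR = 2/7 × 100 = 28.6

28.6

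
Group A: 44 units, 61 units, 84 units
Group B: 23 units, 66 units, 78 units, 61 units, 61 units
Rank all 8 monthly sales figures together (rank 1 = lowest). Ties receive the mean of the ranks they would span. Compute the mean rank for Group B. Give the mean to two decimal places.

4.40

Sorted (ascending): 23, 44, 61, 61, 61, 66, 78, 84
The 3 values of 61 occupy positions 3–5 → average rank 4.
Group B values → pooled ranks: 23→1, 66→6, 78→7, 61→4, 61→4
Mean rank = (1 + 6 + 7 + 4 + 4) / 5 = 4.40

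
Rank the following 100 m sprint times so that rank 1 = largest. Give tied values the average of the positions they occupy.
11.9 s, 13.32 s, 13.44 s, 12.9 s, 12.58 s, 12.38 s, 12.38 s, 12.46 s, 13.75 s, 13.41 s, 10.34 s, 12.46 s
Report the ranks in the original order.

11, 4, 2, 5, 6, 9.5, 9.5, 7.5, 1, 3, 12, 7.5

Sorted (descending): 13.75, 13.44, 13.41, 13.32, 12.9, 12.58, 12.46, 12.46, 12.38, 12.38, 11.9, 10.34
The 2 values of 12.46 occupy positions 7–8 → average rank (7+8)/2 = 7.5.
The 2 values of 12.38 occupy positions 9–10 → average rank (9+10)/2 = 9.5.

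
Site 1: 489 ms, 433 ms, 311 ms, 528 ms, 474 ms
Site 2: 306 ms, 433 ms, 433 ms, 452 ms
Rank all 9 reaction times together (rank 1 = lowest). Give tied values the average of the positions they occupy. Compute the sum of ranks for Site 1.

30

Sorted (ascending): 306, 311, 433, 433, 433, 452, 474, 489, 528
The 3 values of 433 occupy positions 3–5 → average rank 4.
Site 1 values → pooled ranks: 489→8, 433→4, 311→2, 528→9, 474→7
Rank sum = 8 + 4 + 2 + 9 + 7 = 30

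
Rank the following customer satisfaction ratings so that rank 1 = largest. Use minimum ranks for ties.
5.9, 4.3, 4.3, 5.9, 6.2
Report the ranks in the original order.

Sorted (descending): 6.2, 5.9, 5.9, 4.3, 4.3
The 2 values of 5.9 occupy positions 2–3 → each gets rank 2.
The 2 values of 4.3 occupy positions 4–5 → each gets rank 4.

2, 4, 4, 2, 1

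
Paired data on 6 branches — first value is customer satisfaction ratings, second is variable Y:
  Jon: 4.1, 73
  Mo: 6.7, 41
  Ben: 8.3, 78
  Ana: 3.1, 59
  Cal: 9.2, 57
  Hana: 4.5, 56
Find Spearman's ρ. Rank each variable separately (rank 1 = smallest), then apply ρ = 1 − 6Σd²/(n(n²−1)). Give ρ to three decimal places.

-0.086

Ranks of variable 1: 2, 4, 5, 1, 6, 3
Ranks of variable 2: 5, 1, 6, 4, 3, 2
d = r₁ − r₂: -3, 3, -1, -3, 3, 1
d²: 9, 9, 1, 9, 9, 1; Σd² = 38
ρ = 1 − 6·38/(6·35) = 1 − 228/210 = -0.086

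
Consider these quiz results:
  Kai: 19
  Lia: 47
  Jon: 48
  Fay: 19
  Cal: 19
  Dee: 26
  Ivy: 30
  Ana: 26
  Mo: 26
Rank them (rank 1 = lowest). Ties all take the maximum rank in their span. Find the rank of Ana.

6

Sorted (ascending): 19, 19, 19, 26, 26, 26, 30, 47, 48
The 3 values of 19 occupy positions 1–3 → each gets rank 3.
The 3 values of 26 occupy positions 4–6 → each gets rank 6.
Ana has value 26 → rank 6.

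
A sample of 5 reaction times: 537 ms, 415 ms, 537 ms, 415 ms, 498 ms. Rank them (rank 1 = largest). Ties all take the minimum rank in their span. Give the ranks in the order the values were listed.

Sorted (descending): 537, 537, 498, 415, 415
The 2 values of 537 occupy positions 1–2 → each gets rank 1.
The 2 values of 415 occupy positions 4–5 → each gets rank 4.

1, 4, 1, 4, 3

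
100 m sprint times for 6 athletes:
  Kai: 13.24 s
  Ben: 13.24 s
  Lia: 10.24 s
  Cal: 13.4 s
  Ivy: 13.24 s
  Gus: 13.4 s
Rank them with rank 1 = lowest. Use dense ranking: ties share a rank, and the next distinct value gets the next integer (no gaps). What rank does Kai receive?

Sorted (ascending): 10.24, 13.24, 13.24, 13.24, 13.4, 13.4
The 3 values of 13.24 share dense rank 2.
The 2 values of 13.4 share dense rank 3.
Remaining distinct values take the next consecutive integers.
Kai has value 13.24 s → rank 2.

2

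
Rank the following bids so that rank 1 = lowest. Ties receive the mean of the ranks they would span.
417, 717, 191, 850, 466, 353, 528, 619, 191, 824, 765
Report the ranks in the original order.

Sorted (ascending): 191, 191, 353, 417, 466, 528, 619, 717, 765, 824, 850
The 2 values of 191 occupy positions 1–2 → average rank (1+2)/2 = 1.5.

4, 8, 1.5, 11, 5, 3, 6, 7, 1.5, 10, 9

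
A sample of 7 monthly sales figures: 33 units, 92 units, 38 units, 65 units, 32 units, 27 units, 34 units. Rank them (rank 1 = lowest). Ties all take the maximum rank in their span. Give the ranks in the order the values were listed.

3, 7, 5, 6, 2, 1, 4

Sorted (ascending): 27, 32, 33, 34, 38, 65, 92
No ties — each value takes its position as its rank.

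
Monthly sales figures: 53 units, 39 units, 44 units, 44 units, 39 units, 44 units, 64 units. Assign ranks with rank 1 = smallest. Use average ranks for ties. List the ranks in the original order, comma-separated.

6, 1.5, 4, 4, 1.5, 4, 7

Sorted (ascending): 39, 39, 44, 44, 44, 53, 64
The 2 values of 39 occupy positions 1–2 → average rank (1+2)/2 = 1.5.
The 3 values of 44 occupy positions 3–5 → average rank 4.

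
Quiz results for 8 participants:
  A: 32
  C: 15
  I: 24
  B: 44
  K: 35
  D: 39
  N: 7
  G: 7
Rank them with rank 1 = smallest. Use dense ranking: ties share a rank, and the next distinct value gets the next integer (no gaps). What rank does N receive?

Sorted (ascending): 7, 7, 15, 24, 32, 35, 39, 44
The 2 values of 7 share dense rank 1.
Remaining distinct values take the next consecutive integers.
N has value 7 → rank 1.

1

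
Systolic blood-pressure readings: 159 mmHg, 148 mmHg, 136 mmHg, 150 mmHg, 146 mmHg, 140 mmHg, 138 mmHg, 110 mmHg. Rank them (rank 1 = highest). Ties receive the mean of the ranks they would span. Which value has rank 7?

Sorted (descending): 159, 150, 148, 146, 140, 138, 136, 110
No ties — each value takes its position as its rank.
Rank 7 → value 136.

136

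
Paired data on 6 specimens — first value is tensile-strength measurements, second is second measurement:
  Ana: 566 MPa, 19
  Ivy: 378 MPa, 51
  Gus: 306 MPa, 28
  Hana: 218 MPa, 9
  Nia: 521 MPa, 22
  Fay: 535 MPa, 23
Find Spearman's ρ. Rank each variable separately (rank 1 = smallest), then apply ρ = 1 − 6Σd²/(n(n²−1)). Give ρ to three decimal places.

-0.029

Ranks of variable 1: 6, 3, 2, 1, 4, 5
Ranks of variable 2: 2, 6, 5, 1, 3, 4
d = r₁ − r₂: 4, -3, -3, 0, 1, 1
d²: 16, 9, 9, 0, 1, 1; Σd² = 36
ρ = 1 − 6·36/(6·35) = 1 − 216/210 = -0.029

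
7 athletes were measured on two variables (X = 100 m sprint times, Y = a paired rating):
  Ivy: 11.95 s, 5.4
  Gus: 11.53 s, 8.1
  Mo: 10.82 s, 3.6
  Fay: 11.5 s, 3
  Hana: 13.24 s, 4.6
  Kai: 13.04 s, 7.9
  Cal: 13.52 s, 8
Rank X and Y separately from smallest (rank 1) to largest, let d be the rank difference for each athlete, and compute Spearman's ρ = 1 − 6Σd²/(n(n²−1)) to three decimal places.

0.500

Ranks of variable 1: 4, 3, 1, 2, 6, 5, 7
Ranks of variable 2: 4, 7, 2, 1, 3, 5, 6
d = r₁ − r₂: 0, -4, -1, 1, 3, 0, 1
d²: 0, 16, 1, 1, 9, 0, 1; Σd² = 28
ρ = 1 − 6·28/(7·48) = 1 − 168/336 = 0.500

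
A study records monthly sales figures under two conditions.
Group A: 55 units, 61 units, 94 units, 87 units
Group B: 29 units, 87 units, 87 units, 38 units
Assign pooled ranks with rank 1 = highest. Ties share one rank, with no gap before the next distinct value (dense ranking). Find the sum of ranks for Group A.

Sorted (descending): 94, 87, 87, 87, 61, 55, 38, 29
The 3 values of 87 share dense rank 2.
Remaining distinct values take the next consecutive integers.
Group A values → pooled ranks: 55→4, 61→3, 94→1, 87→2
Rank sum = 4 + 3 + 1 + 2 = 10

10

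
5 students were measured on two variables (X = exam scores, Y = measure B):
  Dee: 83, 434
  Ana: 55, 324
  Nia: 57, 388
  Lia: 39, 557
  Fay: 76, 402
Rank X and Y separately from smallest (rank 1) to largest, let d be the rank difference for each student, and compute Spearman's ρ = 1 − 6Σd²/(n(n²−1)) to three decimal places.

Ranks of variable 1: 5, 2, 3, 1, 4
Ranks of variable 2: 4, 1, 2, 5, 3
d = r₁ − r₂: 1, 1, 1, -4, 1
d²: 1, 1, 1, 16, 1; Σd² = 20
ρ = 1 − 6·20/(5·24) = 1 − 120/120 = 0.000

0.000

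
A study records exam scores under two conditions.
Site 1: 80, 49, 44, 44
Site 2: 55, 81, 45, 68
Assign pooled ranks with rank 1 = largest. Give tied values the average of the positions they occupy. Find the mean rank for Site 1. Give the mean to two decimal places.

Sorted (descending): 81, 80, 68, 55, 49, 45, 44, 44
The 2 values of 44 occupy positions 7–8 → average rank (7+8)/2 = 7.5.
Site 1 values → pooled ranks: 80→2, 49→5, 44→7.5, 44→7.5
Mean rank = (2 + 5 + 7.5 + 7.5) / 4 = 5.50

5.50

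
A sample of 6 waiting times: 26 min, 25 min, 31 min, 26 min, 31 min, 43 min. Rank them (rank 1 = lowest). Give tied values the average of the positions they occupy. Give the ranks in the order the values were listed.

2.5, 1, 4.5, 2.5, 4.5, 6

Sorted (ascending): 25, 26, 26, 31, 31, 43
The 2 values of 26 occupy positions 2–3 → average rank (2+3)/2 = 2.5.
The 2 values of 31 occupy positions 4–5 → average rank (4+5)/2 = 4.5.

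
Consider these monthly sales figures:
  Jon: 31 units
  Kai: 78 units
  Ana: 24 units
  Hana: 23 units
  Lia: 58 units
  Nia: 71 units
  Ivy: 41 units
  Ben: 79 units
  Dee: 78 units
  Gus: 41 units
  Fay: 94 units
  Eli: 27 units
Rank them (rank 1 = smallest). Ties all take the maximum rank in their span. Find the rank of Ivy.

6

Sorted (ascending): 23, 24, 27, 31, 41, 41, 58, 71, 78, 78, 79, 94
The 2 values of 41 occupy positions 5–6 → each gets rank 6.
The 2 values of 78 occupy positions 9–10 → each gets rank 10.
Ivy has value 41 units → rank 6.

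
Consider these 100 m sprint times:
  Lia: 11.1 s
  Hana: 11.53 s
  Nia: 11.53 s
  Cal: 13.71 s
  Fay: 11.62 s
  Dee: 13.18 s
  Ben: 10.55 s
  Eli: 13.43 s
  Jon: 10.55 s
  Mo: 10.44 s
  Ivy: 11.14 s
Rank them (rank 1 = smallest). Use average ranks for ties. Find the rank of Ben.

Sorted (ascending): 10.44, 10.55, 10.55, 11.1, 11.14, 11.53, 11.53, 11.62, 13.18, 13.43, 13.71
The 2 values of 10.55 occupy positions 2–3 → average rank (2+3)/2 = 2.5.
The 2 values of 11.53 occupy positions 6–7 → average rank (6+7)/2 = 6.5.
Ben has value 10.55 s → rank 2.5.

2.5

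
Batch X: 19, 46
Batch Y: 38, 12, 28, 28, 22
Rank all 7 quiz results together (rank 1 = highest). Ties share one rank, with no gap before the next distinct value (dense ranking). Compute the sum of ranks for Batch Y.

Sorted (descending): 46, 38, 28, 28, 22, 19, 12
The 2 values of 28 share dense rank 3.
Remaining distinct values take the next consecutive integers.
Batch Y values → pooled ranks: 38→2, 12→6, 28→3, 28→3, 22→4
Rank sum = 2 + 6 + 3 + 3 + 4 = 18

18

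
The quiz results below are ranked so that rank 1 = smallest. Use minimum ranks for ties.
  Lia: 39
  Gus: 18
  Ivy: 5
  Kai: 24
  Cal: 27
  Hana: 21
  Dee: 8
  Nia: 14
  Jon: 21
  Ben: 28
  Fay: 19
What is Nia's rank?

3

Sorted (ascending): 5, 8, 14, 18, 19, 21, 21, 24, 27, 28, 39
The 2 values of 21 occupy positions 6–7 → each gets rank 6.
Nia has value 14 → rank 3.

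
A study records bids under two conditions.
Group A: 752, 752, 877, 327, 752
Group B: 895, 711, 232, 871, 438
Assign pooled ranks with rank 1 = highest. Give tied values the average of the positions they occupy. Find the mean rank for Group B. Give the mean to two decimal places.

5.80

Sorted (descending): 895, 877, 871, 752, 752, 752, 711, 438, 327, 232
The 3 values of 752 occupy positions 4–6 → average rank 5.
Group B values → pooled ranks: 895→1, 711→7, 232→10, 871→3, 438→8
Mean rank = (1 + 7 + 10 + 3 + 8) / 5 = 5.80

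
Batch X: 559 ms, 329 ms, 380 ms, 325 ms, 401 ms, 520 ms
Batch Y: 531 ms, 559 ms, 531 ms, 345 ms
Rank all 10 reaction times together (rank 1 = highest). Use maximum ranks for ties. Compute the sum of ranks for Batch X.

39

Sorted (descending): 559, 559, 531, 531, 520, 401, 380, 345, 329, 325
The 2 values of 559 occupy positions 1–2 → each gets rank 2.
The 2 values of 531 occupy positions 3–4 → each gets rank 4.
Batch X values → pooled ranks: 559→2, 329→9, 380→7, 325→10, 401→6, 520→5
Rank sum = 2 + 9 + 7 + 10 + 6 + 5 = 39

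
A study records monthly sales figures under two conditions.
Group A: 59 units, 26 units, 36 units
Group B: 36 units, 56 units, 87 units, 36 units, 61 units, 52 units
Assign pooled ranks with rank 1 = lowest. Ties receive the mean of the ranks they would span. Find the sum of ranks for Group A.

11

Sorted (ascending): 26, 36, 36, 36, 52, 56, 59, 61, 87
The 3 values of 36 occupy positions 2–4 → average rank 3.
Group A values → pooled ranks: 59→7, 26→1, 36→3
Rank sum = 7 + 1 + 3 = 11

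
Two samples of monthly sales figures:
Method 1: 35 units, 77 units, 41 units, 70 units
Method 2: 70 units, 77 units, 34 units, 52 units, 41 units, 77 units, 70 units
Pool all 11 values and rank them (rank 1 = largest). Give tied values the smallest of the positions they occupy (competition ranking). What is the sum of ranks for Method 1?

Sorted (descending): 77, 77, 77, 70, 70, 70, 52, 41, 41, 35, 34
The 3 values of 77 occupy positions 1–3 → each gets rank 1.
The 3 values of 70 occupy positions 4–6 → each gets rank 4.
The 2 values of 41 occupy positions 8–9 → each gets rank 8.
Method 1 values → pooled ranks: 35→10, 77→1, 41→8, 70→4
Rank sum = 10 + 1 + 8 + 4 = 23

23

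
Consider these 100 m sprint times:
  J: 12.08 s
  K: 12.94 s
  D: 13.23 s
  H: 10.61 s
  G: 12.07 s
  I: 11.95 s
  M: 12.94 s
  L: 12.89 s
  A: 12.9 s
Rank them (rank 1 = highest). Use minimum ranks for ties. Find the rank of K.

Sorted (descending): 13.23, 12.94, 12.94, 12.9, 12.89, 12.08, 12.07, 11.95, 10.61
The 2 values of 12.94 occupy positions 2–3 → each gets rank 2.
K has value 12.94 s → rank 2.

2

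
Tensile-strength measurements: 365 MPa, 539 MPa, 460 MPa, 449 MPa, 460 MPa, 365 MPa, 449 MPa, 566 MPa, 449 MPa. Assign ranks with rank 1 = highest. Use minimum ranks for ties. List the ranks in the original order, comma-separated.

Sorted (descending): 566, 539, 460, 460, 449, 449, 449, 365, 365
The 2 values of 460 occupy positions 3–4 → each gets rank 3.
The 3 values of 449 occupy positions 5–7 → each gets rank 5.
The 2 values of 365 occupy positions 8–9 → each gets rank 8.

8, 2, 3, 5, 3, 8, 5, 1, 5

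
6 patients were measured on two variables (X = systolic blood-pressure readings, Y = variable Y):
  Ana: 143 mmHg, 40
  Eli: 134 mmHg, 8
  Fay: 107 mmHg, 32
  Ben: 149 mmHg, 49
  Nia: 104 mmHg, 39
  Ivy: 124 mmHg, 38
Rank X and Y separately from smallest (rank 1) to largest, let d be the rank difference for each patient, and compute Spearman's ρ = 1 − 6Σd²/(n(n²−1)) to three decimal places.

0.486

Ranks of variable 1: 5, 4, 2, 6, 1, 3
Ranks of variable 2: 5, 1, 2, 6, 4, 3
d = r₁ − r₂: 0, 3, 0, 0, -3, 0
d²: 0, 9, 0, 0, 9, 0; Σd² = 18
ρ = 1 − 6·18/(6·35) = 1 − 108/210 = 0.486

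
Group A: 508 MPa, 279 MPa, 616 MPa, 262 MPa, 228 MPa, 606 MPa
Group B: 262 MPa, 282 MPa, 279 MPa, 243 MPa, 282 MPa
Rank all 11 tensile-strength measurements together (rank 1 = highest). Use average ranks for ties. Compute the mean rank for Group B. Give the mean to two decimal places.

Sorted (descending): 616, 606, 508, 282, 282, 279, 279, 262, 262, 243, 228
The 2 values of 282 occupy positions 4–5 → average rank (4+5)/2 = 4.5.
The 2 values of 279 occupy positions 6–7 → average rank (6+7)/2 = 6.5.
The 2 values of 262 occupy positions 8–9 → average rank (8+9)/2 = 8.5.
Group B values → pooled ranks: 262→8.5, 282→4.5, 279→6.5, 243→10, 282→4.5
Mean rank = (8.5 + 4.5 + 6.5 + 10 + 4.5) / 5 = 6.80

6.80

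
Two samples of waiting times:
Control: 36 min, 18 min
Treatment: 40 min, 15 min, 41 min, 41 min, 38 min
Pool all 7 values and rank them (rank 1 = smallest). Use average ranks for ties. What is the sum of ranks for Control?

Sorted (ascending): 15, 18, 36, 38, 40, 41, 41
The 2 values of 41 occupy positions 6–7 → average rank (6+7)/2 = 6.5.
Control values → pooled ranks: 36→3, 18→2
Rank sum = 3 + 2 = 5

5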